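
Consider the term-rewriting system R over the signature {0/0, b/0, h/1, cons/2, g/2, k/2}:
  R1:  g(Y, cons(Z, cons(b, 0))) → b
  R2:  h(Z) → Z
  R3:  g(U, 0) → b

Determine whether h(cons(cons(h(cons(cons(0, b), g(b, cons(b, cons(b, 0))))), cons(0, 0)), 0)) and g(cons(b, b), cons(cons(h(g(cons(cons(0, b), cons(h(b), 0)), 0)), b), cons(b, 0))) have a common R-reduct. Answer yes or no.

no — NF(t₁) = cons(cons(cons(cons(0, b), b), cons(0, 0)), 0), NF(t₂) = b

Reduce t₁ = h(cons(cons(h(cons(cons(0, b), g(b, cons(b, cons(b, 0))))), cons(0, 0)), 0)):
1. h(cons(cons(h(cons(cons(0, b), g(b, cons(b, cons(b, 0))))), cons(0, 0)), 0))  →  cons(cons(h(cons(cons(0, b), g(b, cons(b, cons(b, 0))))), cons(0, 0)), 0)   [R2 at ε]
2. cons(cons(h(cons(cons(0, b), g(b, cons(b, cons(b, 0))))), cons(0, 0)), 0)  →  cons(cons(cons(cons(0, b), g(b, cons(b, cons(b, 0)))), cons(0, 0)), 0)   [R2 at 1.1]
3. cons(cons(cons(cons(0, b), g(b, cons(b, cons(b, 0)))), cons(0, 0)), 0)  →  cons(cons(cons(cons(0, b), b), cons(0, 0)), 0)   [R1 at 1.1.2]

Reduce t₂ = g(cons(b, b), cons(cons(h(g(cons(cons(0, b), cons(h(b), 0)), 0)), b), cons(b, 0))):
1. g(cons(b, b), cons(cons(h(g(cons(cons(0, b), cons(h(b), 0)), 0)), b), cons(b, 0)))  →  b   [R1 at ε]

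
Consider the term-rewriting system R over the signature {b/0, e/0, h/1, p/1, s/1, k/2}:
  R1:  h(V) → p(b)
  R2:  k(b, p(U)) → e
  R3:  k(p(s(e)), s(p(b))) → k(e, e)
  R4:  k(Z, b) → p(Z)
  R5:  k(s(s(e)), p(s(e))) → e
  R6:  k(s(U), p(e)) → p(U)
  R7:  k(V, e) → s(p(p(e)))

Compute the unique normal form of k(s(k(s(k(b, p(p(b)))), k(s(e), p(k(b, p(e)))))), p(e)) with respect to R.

1. k(s(k(s(k(b, p(p(b)))), k(s(e), p(k(b, p(e)))))), p(e))  →  p(k(s(k(b, p(p(b)))), k(s(e), p(k(b, p(e))))))   [R6 at ε]
2. p(k(s(k(b, p(p(b)))), k(s(e), p(k(b, p(e))))))  →  p(k(s(e), k(s(e), p(k(b, p(e))))))   [R2 at 1.1.1]
3. p(k(s(e), k(s(e), p(k(b, p(e))))))  →  p(k(s(e), k(s(e), p(e))))   [R2 at 1.2.2.1]
4. p(k(s(e), k(s(e), p(e))))  →  p(k(s(e), p(e)))   [R6 at 1.2]
5. p(k(s(e), p(e)))  →  p(p(e))   [R6 at 1]

p(p(e))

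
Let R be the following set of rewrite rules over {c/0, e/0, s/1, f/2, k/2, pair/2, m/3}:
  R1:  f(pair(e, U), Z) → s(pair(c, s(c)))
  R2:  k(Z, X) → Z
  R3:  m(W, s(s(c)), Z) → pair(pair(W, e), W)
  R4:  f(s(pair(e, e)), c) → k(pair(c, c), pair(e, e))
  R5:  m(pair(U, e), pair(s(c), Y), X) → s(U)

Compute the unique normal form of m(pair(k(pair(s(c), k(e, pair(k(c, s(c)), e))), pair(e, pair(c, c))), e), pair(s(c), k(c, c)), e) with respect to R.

1. m(pair(k(pair(s(c), k(e, pair(k(c, s(c)), e))), pair(e, pair(c, c))), e), pair(s(c), k(c, c)), e)  →  s(k(pair(s(c), k(e, pair(k(c, s(c)), e))), pair(e, pair(c, c))))   [R5 at ε]
2. s(k(pair(s(c), k(e, pair(k(c, s(c)), e))), pair(e, pair(c, c))))  →  s(pair(s(c), k(e, pair(k(c, s(c)), e))))   [R2 at 1]
3. s(pair(s(c), k(e, pair(k(c, s(c)), e))))  →  s(pair(s(c), e))   [R2 at 1.2]

s(pair(s(c), e))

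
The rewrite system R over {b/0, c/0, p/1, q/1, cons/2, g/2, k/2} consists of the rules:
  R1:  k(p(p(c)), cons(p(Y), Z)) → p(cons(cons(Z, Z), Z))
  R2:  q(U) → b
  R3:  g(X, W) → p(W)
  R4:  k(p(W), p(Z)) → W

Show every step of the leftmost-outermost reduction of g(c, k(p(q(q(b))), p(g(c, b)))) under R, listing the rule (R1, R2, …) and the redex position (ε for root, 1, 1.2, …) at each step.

1. g(c, k(p(q(q(b))), p(g(c, b))))  →  p(k(p(q(q(b))), p(g(c, b))))   [R3 at ε]
2. p(k(p(q(q(b))), p(g(c, b))))  →  p(q(q(b)))   [R4 at 1]
3. p(q(q(b)))  →  p(b)   [R2 at 1]

p(b)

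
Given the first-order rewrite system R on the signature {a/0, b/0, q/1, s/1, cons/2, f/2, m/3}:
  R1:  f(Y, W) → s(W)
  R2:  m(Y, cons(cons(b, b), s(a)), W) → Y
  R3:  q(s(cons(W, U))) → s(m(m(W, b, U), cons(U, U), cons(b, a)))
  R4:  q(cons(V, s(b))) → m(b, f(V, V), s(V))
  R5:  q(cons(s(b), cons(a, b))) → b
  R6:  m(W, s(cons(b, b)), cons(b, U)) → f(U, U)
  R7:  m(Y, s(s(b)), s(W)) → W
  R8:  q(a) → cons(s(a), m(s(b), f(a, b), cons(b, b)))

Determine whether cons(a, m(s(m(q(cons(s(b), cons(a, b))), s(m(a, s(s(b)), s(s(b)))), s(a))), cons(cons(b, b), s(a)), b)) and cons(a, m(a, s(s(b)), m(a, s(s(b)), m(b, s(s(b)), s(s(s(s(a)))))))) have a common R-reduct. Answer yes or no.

yes — NF(t₁) = cons(a, s(a)), NF(t₂) = cons(a, s(a))

Reduce t₁ = cons(a, m(s(m(q(cons(s(b), cons(a, b))), s(m(a, s(s(b)), s(s(b)))), s(a))), cons(cons(b, b), s(a)), b)):
1. cons(a, m(s(m(q(cons(s(b), cons(a, b))), s(m(a, s(s(b)), s(s(b)))), s(a))), cons(cons(b, b), s(a)), b))  →  cons(a, s(m(q(cons(s(b), cons(a, b))), s(m(a, s(s(b)), s(s(b)))), s(a))))   [R2 at 2]
2. cons(a, s(m(q(cons(s(b), cons(a, b))), s(m(a, s(s(b)), s(s(b)))), s(a))))  →  cons(a, s(m(b, s(m(a, s(s(b)), s(s(b)))), s(a))))   [R5 at 2.1.1]
3. cons(a, s(m(b, s(m(a, s(s(b)), s(s(b)))), s(a))))  →  cons(a, s(m(b, s(s(b)), s(a))))   [R7 at 2.1.2.1]
4. cons(a, s(m(b, s(s(b)), s(a))))  →  cons(a, s(a))   [R7 at 2.1]

Reduce t₂ = cons(a, m(a, s(s(b)), m(a, s(s(b)), m(b, s(s(b)), s(s(s(s(a)))))))):
1. cons(a, m(a, s(s(b)), m(a, s(s(b)), m(b, s(s(b)), s(s(s(s(a))))))))  →  cons(a, m(a, s(s(b)), m(a, s(s(b)), s(s(s(a))))))   [R7 at 2.3.3]
2. cons(a, m(a, s(s(b)), m(a, s(s(b)), s(s(s(a))))))  →  cons(a, m(a, s(s(b)), s(s(a))))   [R7 at 2.3]
3. cons(a, m(a, s(s(b)), s(s(a))))  →  cons(a, s(a))   [R7 at 2]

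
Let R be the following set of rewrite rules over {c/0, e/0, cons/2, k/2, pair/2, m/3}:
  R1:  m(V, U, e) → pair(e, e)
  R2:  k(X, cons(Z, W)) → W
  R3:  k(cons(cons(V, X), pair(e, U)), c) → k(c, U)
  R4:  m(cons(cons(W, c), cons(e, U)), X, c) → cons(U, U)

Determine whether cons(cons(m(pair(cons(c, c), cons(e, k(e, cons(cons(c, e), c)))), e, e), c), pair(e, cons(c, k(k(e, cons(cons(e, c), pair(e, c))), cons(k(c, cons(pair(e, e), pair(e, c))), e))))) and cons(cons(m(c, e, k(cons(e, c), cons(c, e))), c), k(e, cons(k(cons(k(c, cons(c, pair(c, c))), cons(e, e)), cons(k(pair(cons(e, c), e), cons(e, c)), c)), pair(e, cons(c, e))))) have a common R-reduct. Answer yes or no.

Reduce t₁ = cons(cons(m(pair(cons(c, c), cons(e, k(e, cons(cons(c, e), c)))), e, e), c), pair(e, cons(c, k(k(e, cons(cons(e, c), pair(e, c))), cons(k(c, cons(pair(e, e), pair(e, c))), e))))):
1. cons(cons(m(pair(cons(c, c), cons(e, k(e, cons(cons(c, e), c)))), e, e), c), pair(e, cons(c, k(k(e, cons(cons(e, c), pair(e, c))), cons(k(c, cons(pair(e, e), pair(e, c))), e)))))  →  cons(cons(pair(e, e), c), pair(e, cons(c, k(k(e, cons(cons(e, c), pair(e, c))), cons(k(c, cons(pair(e, e), pair(e, c))), e)))))   [R1 at 1.1]
2. cons(cons(pair(e, e), c), pair(e, cons(c, k(k(e, cons(cons(e, c), pair(e, c))), cons(k(c, cons(pair(e, e), pair(e, c))), e)))))  →  cons(cons(pair(e, e), c), pair(e, cons(c, e)))   [R2 at 2.2.2]

Reduce t₂ = cons(cons(m(c, e, k(cons(e, c), cons(c, e))), c), k(e, cons(k(cons(k(c, cons(c, pair(c, c))), cons(e, e)), cons(k(pair(cons(e, c), e), cons(e, c)), c)), pair(e, cons(c, e))))):
1. cons(cons(m(c, e, k(cons(e, c), cons(c, e))), c), k(e, cons(k(cons(k(c, cons(c, pair(c, c))), cons(e, e)), cons(k(pair(cons(e, c), e), cons(e, c)), c)), pair(e, cons(c, e)))))  →  cons(cons(m(c, e, e), c), k(e, cons(k(cons(k(c, cons(c, pair(c, c))), cons(e, e)), cons(k(pair(cons(e, c), e), cons(e, c)), c)), pair(e, cons(c, e)))))   [R2 at 1.1.3]
2. cons(cons(m(c, e, e), c), k(e, cons(k(cons(k(c, cons(c, pair(c, c))), cons(e, e)), cons(k(pair(cons(e, c), e), cons(e, c)), c)), pair(e, cons(c, e)))))  →  cons(cons(pair(e, e), c), k(e, cons(k(cons(k(c, cons(c, pair(c, c))), cons(e, e)), cons(k(pair(cons(e, c), e), cons(e, c)), c)), pair(e, cons(c, e)))))   [R1 at 1.1]
3. cons(cons(pair(e, e), c), k(e, cons(k(cons(k(c, cons(c, pair(c, c))), cons(e, e)), cons(k(pair(cons(e, c), e), cons(e, c)), c)), pair(e, cons(c, e)))))  →  cons(cons(pair(e, e), c), pair(e, cons(c, e)))   [R2 at 2]

yes — NF(t₁) = cons(cons(pair(e, e), c), pair(e, cons(c, e))), NF(t₂) = cons(cons(pair(e, e), c), pair(e, cons(c, e)))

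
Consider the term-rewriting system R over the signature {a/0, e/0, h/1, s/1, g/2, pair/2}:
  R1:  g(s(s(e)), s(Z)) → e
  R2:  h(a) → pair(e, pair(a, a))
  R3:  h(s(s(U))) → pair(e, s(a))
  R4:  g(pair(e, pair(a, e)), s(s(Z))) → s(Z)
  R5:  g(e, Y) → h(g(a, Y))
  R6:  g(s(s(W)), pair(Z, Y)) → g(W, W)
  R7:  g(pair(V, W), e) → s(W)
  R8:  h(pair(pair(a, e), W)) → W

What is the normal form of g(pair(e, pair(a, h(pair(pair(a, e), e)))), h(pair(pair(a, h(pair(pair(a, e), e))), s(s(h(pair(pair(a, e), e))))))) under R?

1. g(pair(e, pair(a, h(pair(pair(a, e), e)))), h(pair(pair(a, h(pair(pair(a, e), e))), s(s(h(pair(pair(a, e), e)))))))  →  g(pair(e, pair(a, e)), h(pair(pair(a, h(pair(pair(a, e), e))), s(s(h(pair(pair(a, e), e)))))))   [R8 at 1.2.2]
2. g(pair(e, pair(a, e)), h(pair(pair(a, h(pair(pair(a, e), e))), s(s(h(pair(pair(a, e), e)))))))  →  g(pair(e, pair(a, e)), h(pair(pair(a, e), s(s(h(pair(pair(a, e), e)))))))   [R8 at 2.1.1.2]
3. g(pair(e, pair(a, e)), h(pair(pair(a, e), s(s(h(pair(pair(a, e), e)))))))  →  g(pair(e, pair(a, e)), s(s(h(pair(pair(a, e), e)))))   [R8 at 2]
4. g(pair(e, pair(a, e)), s(s(h(pair(pair(a, e), e)))))  →  s(h(pair(pair(a, e), e)))   [R4 at ε]
5. s(h(pair(pair(a, e), e)))  →  s(e)   [R8 at 1]

s(e)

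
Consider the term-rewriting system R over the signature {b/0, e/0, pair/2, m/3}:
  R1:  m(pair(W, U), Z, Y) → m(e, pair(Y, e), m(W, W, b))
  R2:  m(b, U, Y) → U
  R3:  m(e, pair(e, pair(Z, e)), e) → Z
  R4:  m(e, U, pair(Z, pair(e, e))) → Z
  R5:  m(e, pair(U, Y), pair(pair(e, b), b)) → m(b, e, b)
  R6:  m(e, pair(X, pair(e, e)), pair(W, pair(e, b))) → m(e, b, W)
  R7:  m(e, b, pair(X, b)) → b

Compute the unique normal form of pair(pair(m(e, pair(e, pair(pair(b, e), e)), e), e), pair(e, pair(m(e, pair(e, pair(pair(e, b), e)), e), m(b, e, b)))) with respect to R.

1. pair(pair(m(e, pair(e, pair(pair(b, e), e)), e), e), pair(e, pair(m(e, pair(e, pair(pair(e, b), e)), e), m(b, e, b))))  →  pair(pair(pair(b, e), e), pair(e, pair(m(e, pair(e, pair(pair(e, b), e)), e), m(b, e, b))))   [R3 at 1.1]
2. pair(pair(pair(b, e), e), pair(e, pair(m(e, pair(e, pair(pair(e, b), e)), e), m(b, e, b))))  →  pair(pair(pair(b, e), e), pair(e, pair(pair(e, b), m(b, e, b))))   [R3 at 2.2.1]
3. pair(pair(pair(b, e), e), pair(e, pair(pair(e, b), m(b, e, b))))  →  pair(pair(pair(b, e), e), pair(e, pair(pair(e, b), e)))   [R2 at 2.2.2]

pair(pair(pair(b, e), e), pair(e, pair(pair(e, b), e)))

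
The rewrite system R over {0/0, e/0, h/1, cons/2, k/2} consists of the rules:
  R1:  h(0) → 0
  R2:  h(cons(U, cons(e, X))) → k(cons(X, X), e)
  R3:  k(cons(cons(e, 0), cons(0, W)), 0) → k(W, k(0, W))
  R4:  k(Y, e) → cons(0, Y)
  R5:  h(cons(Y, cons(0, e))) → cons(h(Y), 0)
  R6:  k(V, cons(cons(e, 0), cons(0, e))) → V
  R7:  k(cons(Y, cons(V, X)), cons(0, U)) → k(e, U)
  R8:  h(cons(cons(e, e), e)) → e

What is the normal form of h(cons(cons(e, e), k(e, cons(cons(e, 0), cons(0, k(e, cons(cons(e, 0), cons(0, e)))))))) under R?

e

1. h(cons(cons(e, e), k(e, cons(cons(e, 0), cons(0, k(e, cons(cons(e, 0), cons(0, e))))))))  →  h(cons(cons(e, e), k(e, cons(cons(e, 0), cons(0, e)))))   [R6 at 1.2.2.2.2]
2. h(cons(cons(e, e), k(e, cons(cons(e, 0), cons(0, e)))))  →  h(cons(cons(e, e), e))   [R6 at 1.2]
3. h(cons(cons(e, e), e))  →  e   [R8 at ε]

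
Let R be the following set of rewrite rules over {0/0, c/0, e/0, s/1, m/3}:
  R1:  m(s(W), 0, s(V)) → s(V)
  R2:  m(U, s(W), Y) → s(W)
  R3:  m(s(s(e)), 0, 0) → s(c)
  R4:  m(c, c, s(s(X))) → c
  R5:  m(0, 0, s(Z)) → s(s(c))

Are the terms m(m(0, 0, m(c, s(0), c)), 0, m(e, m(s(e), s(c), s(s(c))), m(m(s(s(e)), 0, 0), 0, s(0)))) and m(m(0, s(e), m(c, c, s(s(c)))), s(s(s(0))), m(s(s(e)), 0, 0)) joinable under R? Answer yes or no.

Reduce t₁ = m(m(0, 0, m(c, s(0), c)), 0, m(e, m(s(e), s(c), s(s(c))), m(m(s(s(e)), 0, 0), 0, s(0)))):
1. m(m(0, 0, m(c, s(0), c)), 0, m(e, m(s(e), s(c), s(s(c))), m(m(s(s(e)), 0, 0), 0, s(0))))  →  m(m(0, 0, s(0)), 0, m(e, m(s(e), s(c), s(s(c))), m(m(s(s(e)), 0, 0), 0, s(0))))   [R2 at 1.3]
2. m(m(0, 0, s(0)), 0, m(e, m(s(e), s(c), s(s(c))), m(m(s(s(e)), 0, 0), 0, s(0))))  →  m(s(s(c)), 0, m(e, m(s(e), s(c), s(s(c))), m(m(s(s(e)), 0, 0), 0, s(0))))   [R5 at 1]
3. m(s(s(c)), 0, m(e, m(s(e), s(c), s(s(c))), m(m(s(s(e)), 0, 0), 0, s(0))))  →  m(s(s(c)), 0, m(e, s(c), m(m(s(s(e)), 0, 0), 0, s(0))))   [R2 at 3.2]
4. m(s(s(c)), 0, m(e, s(c), m(m(s(s(e)), 0, 0), 0, s(0))))  →  m(s(s(c)), 0, s(c))   [R2 at 3]
5. m(s(s(c)), 0, s(c))  →  s(c)   [R1 at ε]

Reduce t₂ = m(m(0, s(e), m(c, c, s(s(c)))), s(s(s(0))), m(s(s(e)), 0, 0)):
1. m(m(0, s(e), m(c, c, s(s(c)))), s(s(s(0))), m(s(s(e)), 0, 0))  →  s(s(s(0)))   [R2 at ε]

no — NF(t₁) = s(c), NF(t₂) = s(s(s(0)))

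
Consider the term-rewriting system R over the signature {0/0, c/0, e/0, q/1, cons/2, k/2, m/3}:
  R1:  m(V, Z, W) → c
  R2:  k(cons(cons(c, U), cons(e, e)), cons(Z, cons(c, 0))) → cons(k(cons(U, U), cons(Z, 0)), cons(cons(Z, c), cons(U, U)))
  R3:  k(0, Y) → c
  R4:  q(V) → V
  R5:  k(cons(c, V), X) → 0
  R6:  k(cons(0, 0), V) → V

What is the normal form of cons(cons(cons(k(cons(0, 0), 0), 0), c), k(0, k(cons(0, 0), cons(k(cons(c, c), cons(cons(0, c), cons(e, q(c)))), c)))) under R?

cons(cons(cons(0, 0), c), c)

1. cons(cons(cons(k(cons(0, 0), 0), 0), c), k(0, k(cons(0, 0), cons(k(cons(c, c), cons(cons(0, c), cons(e, q(c)))), c))))  →  cons(cons(cons(0, 0), c), k(0, k(cons(0, 0), cons(k(cons(c, c), cons(cons(0, c), cons(e, q(c)))), c))))   [R6 at 1.1.1]
2. cons(cons(cons(0, 0), c), k(0, k(cons(0, 0), cons(k(cons(c, c), cons(cons(0, c), cons(e, q(c)))), c))))  →  cons(cons(cons(0, 0), c), c)   [R3 at 2]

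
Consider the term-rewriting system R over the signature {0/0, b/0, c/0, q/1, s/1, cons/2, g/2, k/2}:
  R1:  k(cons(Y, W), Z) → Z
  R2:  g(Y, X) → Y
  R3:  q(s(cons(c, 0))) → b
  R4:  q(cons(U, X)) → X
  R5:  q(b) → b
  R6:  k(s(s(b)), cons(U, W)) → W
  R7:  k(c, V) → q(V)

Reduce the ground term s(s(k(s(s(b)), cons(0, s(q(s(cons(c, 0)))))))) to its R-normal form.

1. s(s(k(s(s(b)), cons(0, s(q(s(cons(c, 0))))))))  →  s(s(s(q(s(cons(c, 0))))))   [R6 at 1.1]
2. s(s(s(q(s(cons(c, 0))))))  →  s(s(s(b)))   [R3 at 1.1.1]

s(s(s(b)))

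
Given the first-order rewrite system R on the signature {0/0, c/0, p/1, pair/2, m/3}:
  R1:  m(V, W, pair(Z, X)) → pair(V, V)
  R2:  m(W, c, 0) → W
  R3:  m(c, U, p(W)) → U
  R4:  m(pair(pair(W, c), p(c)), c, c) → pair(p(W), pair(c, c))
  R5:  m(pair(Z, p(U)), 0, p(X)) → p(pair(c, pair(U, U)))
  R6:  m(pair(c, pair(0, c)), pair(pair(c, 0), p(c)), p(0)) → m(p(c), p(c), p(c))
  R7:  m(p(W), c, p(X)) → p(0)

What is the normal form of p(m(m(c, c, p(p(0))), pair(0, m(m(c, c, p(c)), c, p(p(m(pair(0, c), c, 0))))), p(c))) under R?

p(pair(0, c))

1. p(m(m(c, c, p(p(0))), pair(0, m(m(c, c, p(c)), c, p(p(m(pair(0, c), c, 0))))), p(c)))  →  p(m(c, pair(0, m(m(c, c, p(c)), c, p(p(m(pair(0, c), c, 0))))), p(c)))   [R3 at 1.1]
2. p(m(c, pair(0, m(m(c, c, p(c)), c, p(p(m(pair(0, c), c, 0))))), p(c)))  →  p(pair(0, m(m(c, c, p(c)), c, p(p(m(pair(0, c), c, 0))))))   [R3 at 1]
3. p(pair(0, m(m(c, c, p(c)), c, p(p(m(pair(0, c), c, 0))))))  →  p(pair(0, m(c, c, p(p(m(pair(0, c), c, 0))))))   [R3 at 1.2.1]
4. p(pair(0, m(c, c, p(p(m(pair(0, c), c, 0))))))  →  p(pair(0, c))   [R3 at 1.2]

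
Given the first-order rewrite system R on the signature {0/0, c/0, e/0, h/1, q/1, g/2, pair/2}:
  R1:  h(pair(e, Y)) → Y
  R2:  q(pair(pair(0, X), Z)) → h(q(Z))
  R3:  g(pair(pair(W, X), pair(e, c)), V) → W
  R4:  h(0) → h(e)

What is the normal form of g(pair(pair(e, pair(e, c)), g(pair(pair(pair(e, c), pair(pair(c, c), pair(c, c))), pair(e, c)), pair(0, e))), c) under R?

1. g(pair(pair(e, pair(e, c)), g(pair(pair(pair(e, c), pair(pair(c, c), pair(c, c))), pair(e, c)), pair(0, e))), c)  →  g(pair(pair(e, pair(e, c)), pair(e, c)), c)   [R3 at 1.2]
2. g(pair(pair(e, pair(e, c)), pair(e, c)), c)  →  e   [R3 at ε]

e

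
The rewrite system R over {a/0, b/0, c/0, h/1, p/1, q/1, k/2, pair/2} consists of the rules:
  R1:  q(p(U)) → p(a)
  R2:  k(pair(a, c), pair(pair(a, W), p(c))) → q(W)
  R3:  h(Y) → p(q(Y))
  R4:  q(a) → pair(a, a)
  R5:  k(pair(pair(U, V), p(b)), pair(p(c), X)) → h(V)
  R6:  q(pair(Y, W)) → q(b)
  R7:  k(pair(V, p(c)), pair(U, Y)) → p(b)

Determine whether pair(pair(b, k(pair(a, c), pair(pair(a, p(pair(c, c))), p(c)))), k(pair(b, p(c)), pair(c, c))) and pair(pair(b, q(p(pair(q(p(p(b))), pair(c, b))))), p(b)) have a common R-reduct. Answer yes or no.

Reduce t₁ = pair(pair(b, k(pair(a, c), pair(pair(a, p(pair(c, c))), p(c)))), k(pair(b, p(c)), pair(c, c))):
1. pair(pair(b, k(pair(a, c), pair(pair(a, p(pair(c, c))), p(c)))), k(pair(b, p(c)), pair(c, c)))  →  pair(pair(b, q(p(pair(c, c)))), k(pair(b, p(c)), pair(c, c)))   [R2 at 1.2]
2. pair(pair(b, q(p(pair(c, c)))), k(pair(b, p(c)), pair(c, c)))  →  pair(pair(b, p(a)), k(pair(b, p(c)), pair(c, c)))   [R1 at 1.2]
3. pair(pair(b, p(a)), k(pair(b, p(c)), pair(c, c)))  →  pair(pair(b, p(a)), p(b))   [R7 at 2]

Reduce t₂ = pair(pair(b, q(p(pair(q(p(p(b))), pair(c, b))))), p(b)):
1. pair(pair(b, q(p(pair(q(p(p(b))), pair(c, b))))), p(b))  →  pair(pair(b, p(a)), p(b))   [R1 at 1.2]

yes — NF(t₁) = pair(pair(b, p(a)), p(b)), NF(t₂) = pair(pair(b, p(a)), p(b))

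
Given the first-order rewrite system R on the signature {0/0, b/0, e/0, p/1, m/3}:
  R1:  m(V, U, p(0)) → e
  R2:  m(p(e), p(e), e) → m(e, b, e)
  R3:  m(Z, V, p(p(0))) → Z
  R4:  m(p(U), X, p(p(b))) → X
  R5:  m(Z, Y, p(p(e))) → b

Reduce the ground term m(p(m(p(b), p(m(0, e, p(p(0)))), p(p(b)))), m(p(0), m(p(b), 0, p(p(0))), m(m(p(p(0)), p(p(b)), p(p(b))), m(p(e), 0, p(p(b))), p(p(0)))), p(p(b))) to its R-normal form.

1. m(p(m(p(b), p(m(0, e, p(p(0)))), p(p(b)))), m(p(0), m(p(b), 0, p(p(0))), m(m(p(p(0)), p(p(b)), p(p(b))), m(p(e), 0, p(p(b))), p(p(0)))), p(p(b)))  →  m(p(0), m(p(b), 0, p(p(0))), m(m(p(p(0)), p(p(b)), p(p(b))), m(p(e), 0, p(p(b))), p(p(0))))   [R4 at ε]
2. m(p(0), m(p(b), 0, p(p(0))), m(m(p(p(0)), p(p(b)), p(p(b))), m(p(e), 0, p(p(b))), p(p(0))))  →  m(p(0), p(b), m(m(p(p(0)), p(p(b)), p(p(b))), m(p(e), 0, p(p(b))), p(p(0))))   [R3 at 2]
3. m(p(0), p(b), m(m(p(p(0)), p(p(b)), p(p(b))), m(p(e), 0, p(p(b))), p(p(0))))  →  m(p(0), p(b), m(p(p(0)), p(p(b)), p(p(b))))   [R3 at 3]
4. m(p(0), p(b), m(p(p(0)), p(p(b)), p(p(b))))  →  m(p(0), p(b), p(p(b)))   [R4 at 3]
5. m(p(0), p(b), p(p(b)))  →  p(b)   [R4 at ε]

p(b)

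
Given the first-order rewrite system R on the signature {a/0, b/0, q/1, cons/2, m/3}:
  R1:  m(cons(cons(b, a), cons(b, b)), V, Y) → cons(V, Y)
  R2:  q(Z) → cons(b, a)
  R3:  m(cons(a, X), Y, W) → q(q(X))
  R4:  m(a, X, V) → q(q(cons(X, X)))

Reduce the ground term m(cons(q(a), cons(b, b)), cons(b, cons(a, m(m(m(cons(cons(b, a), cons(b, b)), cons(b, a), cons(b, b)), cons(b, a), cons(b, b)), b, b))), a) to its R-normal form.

1. m(cons(q(a), cons(b, b)), cons(b, cons(a, m(m(m(cons(cons(b, a), cons(b, b)), cons(b, a), cons(b, b)), cons(b, a), cons(b, b)), b, b))), a)  →  m(cons(cons(b, a), cons(b, b)), cons(b, cons(a, m(m(m(cons(cons(b, a), cons(b, b)), cons(b, a), cons(b, b)), cons(b, a), cons(b, b)), b, b))), a)   [R2 at 1.1]
2. m(cons(cons(b, a), cons(b, b)), cons(b, cons(a, m(m(m(cons(cons(b, a), cons(b, b)), cons(b, a), cons(b, b)), cons(b, a), cons(b, b)), b, b))), a)  →  cons(cons(b, cons(a, m(m(m(cons(cons(b, a), cons(b, b)), cons(b, a), cons(b, b)), cons(b, a), cons(b, b)), b, b))), a)   [R1 at ε]
3. cons(cons(b, cons(a, m(m(m(cons(cons(b, a), cons(b, b)), cons(b, a), cons(b, b)), cons(b, a), cons(b, b)), b, b))), a)  →  cons(cons(b, cons(a, m(m(cons(cons(b, a), cons(b, b)), cons(b, a), cons(b, b)), b, b))), a)   [R1 at 1.2.2.1.1]
4. cons(cons(b, cons(a, m(m(cons(cons(b, a), cons(b, b)), cons(b, a), cons(b, b)), b, b))), a)  →  cons(cons(b, cons(a, m(cons(cons(b, a), cons(b, b)), b, b))), a)   [R1 at 1.2.2.1]
5. cons(cons(b, cons(a, m(cons(cons(b, a), cons(b, b)), b, b))), a)  →  cons(cons(b, cons(a, cons(b, b))), a)   [R1 at 1.2.2]

cons(cons(b, cons(a, cons(b, b))), a)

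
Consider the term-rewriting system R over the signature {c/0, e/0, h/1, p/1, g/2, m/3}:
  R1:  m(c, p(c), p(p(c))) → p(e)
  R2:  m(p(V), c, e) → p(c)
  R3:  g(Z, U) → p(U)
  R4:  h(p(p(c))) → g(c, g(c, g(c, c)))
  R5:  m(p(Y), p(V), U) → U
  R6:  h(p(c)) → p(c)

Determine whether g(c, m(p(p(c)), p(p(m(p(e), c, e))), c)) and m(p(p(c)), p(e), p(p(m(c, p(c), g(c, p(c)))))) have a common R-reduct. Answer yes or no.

Reduce t₁ = g(c, m(p(p(c)), p(p(m(p(e), c, e))), c)):
1. g(c, m(p(p(c)), p(p(m(p(e), c, e))), c))  →  p(m(p(p(c)), p(p(m(p(e), c, e))), c))   [R3 at ε]
2. p(m(p(p(c)), p(p(m(p(e), c, e))), c))  →  p(c)   [R5 at 1]

Reduce t₂ = m(p(p(c)), p(e), p(p(m(c, p(c), g(c, p(c)))))):
1. m(p(p(c)), p(e), p(p(m(c, p(c), g(c, p(c))))))  →  p(p(m(c, p(c), g(c, p(c)))))   [R5 at ε]
2. p(p(m(c, p(c), g(c, p(c)))))  →  p(p(m(c, p(c), p(p(c)))))   [R3 at 1.1.3]
3. p(p(m(c, p(c), p(p(c)))))  →  p(p(p(e)))   [R1 at 1.1]

no — NF(t₁) = p(c), NF(t₂) = p(p(p(e)))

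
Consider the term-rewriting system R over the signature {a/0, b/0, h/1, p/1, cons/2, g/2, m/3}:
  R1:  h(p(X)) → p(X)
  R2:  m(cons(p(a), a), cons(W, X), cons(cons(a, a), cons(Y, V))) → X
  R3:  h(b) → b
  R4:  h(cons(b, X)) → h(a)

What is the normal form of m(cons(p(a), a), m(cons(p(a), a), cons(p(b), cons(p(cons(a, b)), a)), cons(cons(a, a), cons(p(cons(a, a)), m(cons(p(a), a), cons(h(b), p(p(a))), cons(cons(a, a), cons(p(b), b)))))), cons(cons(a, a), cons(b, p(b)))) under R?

a

1. m(cons(p(a), a), m(cons(p(a), a), cons(p(b), cons(p(cons(a, b)), a)), cons(cons(a, a), cons(p(cons(a, a)), m(cons(p(a), a), cons(h(b), p(p(a))), cons(cons(a, a), cons(p(b), b)))))), cons(cons(a, a), cons(b, p(b))))  →  m(cons(p(a), a), cons(p(cons(a, b)), a), cons(cons(a, a), cons(b, p(b))))   [R2 at 2]
2. m(cons(p(a), a), cons(p(cons(a, b)), a), cons(cons(a, a), cons(b, p(b))))  →  a   [R2 at ε]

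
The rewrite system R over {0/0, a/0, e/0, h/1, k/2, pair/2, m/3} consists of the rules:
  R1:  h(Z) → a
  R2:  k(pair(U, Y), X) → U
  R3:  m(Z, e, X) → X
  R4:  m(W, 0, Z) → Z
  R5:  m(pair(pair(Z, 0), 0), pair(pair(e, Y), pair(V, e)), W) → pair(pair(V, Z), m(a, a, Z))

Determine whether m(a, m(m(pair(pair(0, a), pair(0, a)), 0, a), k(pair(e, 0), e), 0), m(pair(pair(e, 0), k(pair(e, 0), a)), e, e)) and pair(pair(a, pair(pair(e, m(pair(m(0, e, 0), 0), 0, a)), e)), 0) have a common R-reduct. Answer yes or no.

no — NF(t₁) = e, NF(t₂) = pair(pair(a, pair(pair(e, a), e)), 0)

Reduce t₁ = m(a, m(m(pair(pair(0, a), pair(0, a)), 0, a), k(pair(e, 0), e), 0), m(pair(pair(e, 0), k(pair(e, 0), a)), e, e)):
1. m(a, m(m(pair(pair(0, a), pair(0, a)), 0, a), k(pair(e, 0), e), 0), m(pair(pair(e, 0), k(pair(e, 0), a)), e, e))  →  m(a, m(a, k(pair(e, 0), e), 0), m(pair(pair(e, 0), k(pair(e, 0), a)), e, e))   [R4 at 2.1]
2. m(a, m(a, k(pair(e, 0), e), 0), m(pair(pair(e, 0), k(pair(e, 0), a)), e, e))  →  m(a, m(a, e, 0), m(pair(pair(e, 0), k(pair(e, 0), a)), e, e))   [R2 at 2.2]
3. m(a, m(a, e, 0), m(pair(pair(e, 0), k(pair(e, 0), a)), e, e))  →  m(a, 0, m(pair(pair(e, 0), k(pair(e, 0), a)), e, e))   [R3 at 2]
4. m(a, 0, m(pair(pair(e, 0), k(pair(e, 0), a)), e, e))  →  m(pair(pair(e, 0), k(pair(e, 0), a)), e, e)   [R4 at ε]
5. m(pair(pair(e, 0), k(pair(e, 0), a)), e, e)  →  e   [R3 at ε]

Reduce t₂ = pair(pair(a, pair(pair(e, m(pair(m(0, e, 0), 0), 0, a)), e)), 0):
1. pair(pair(a, pair(pair(e, m(pair(m(0, e, 0), 0), 0, a)), e)), 0)  →  pair(pair(a, pair(pair(e, a), e)), 0)   [R4 at 1.2.1.2]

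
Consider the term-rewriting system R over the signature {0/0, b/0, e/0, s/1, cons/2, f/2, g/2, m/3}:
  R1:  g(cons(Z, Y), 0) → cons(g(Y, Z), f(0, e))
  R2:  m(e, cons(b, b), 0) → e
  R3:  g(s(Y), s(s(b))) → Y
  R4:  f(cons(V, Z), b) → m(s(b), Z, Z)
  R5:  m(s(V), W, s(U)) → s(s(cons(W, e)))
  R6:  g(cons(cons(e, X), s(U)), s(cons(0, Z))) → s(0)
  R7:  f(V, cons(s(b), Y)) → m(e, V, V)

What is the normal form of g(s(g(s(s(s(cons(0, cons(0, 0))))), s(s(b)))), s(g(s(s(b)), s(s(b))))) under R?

s(s(cons(0, cons(0, 0))))

1. g(s(g(s(s(s(cons(0, cons(0, 0))))), s(s(b)))), s(g(s(s(b)), s(s(b)))))  →  g(s(s(s(cons(0, cons(0, 0))))), s(g(s(s(b)), s(s(b)))))   [R3 at 1.1]
2. g(s(s(s(cons(0, cons(0, 0))))), s(g(s(s(b)), s(s(b)))))  →  g(s(s(s(cons(0, cons(0, 0))))), s(s(b)))   [R3 at 2.1]
3. g(s(s(s(cons(0, cons(0, 0))))), s(s(b)))  →  s(s(cons(0, cons(0, 0))))   [R3 at ε]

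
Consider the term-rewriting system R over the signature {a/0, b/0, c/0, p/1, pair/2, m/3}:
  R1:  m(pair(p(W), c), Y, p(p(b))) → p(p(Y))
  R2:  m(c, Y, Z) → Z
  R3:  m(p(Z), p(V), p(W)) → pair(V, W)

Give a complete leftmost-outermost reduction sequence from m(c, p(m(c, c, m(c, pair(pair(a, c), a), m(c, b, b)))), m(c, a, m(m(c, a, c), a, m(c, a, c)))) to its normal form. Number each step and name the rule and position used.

1. m(c, p(m(c, c, m(c, pair(pair(a, c), a), m(c, b, b)))), m(c, a, m(m(c, a, c), a, m(c, a, c))))  →  m(c, a, m(m(c, a, c), a, m(c, a, c)))   [R2 at ε]
2. m(c, a, m(m(c, a, c), a, m(c, a, c)))  →  m(m(c, a, c), a, m(c, a, c))   [R2 at ε]
3. m(m(c, a, c), a, m(c, a, c))  →  m(c, a, m(c, a, c))   [R2 at 1]
4. m(c, a, m(c, a, c))  →  m(c, a, c)   [R2 at ε]
5. m(c, a, c)  →  c   [R2 at ε]

c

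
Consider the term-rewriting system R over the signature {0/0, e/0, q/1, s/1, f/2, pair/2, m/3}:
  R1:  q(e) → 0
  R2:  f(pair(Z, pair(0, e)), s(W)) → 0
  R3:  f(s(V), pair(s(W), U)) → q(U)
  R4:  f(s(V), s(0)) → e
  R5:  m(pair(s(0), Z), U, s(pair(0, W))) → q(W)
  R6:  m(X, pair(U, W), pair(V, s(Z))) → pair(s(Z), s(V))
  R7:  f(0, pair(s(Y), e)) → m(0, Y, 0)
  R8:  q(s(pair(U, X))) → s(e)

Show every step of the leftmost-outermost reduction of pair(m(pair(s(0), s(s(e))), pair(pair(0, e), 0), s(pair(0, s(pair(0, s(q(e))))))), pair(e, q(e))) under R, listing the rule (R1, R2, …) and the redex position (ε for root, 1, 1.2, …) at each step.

1. pair(m(pair(s(0), s(s(e))), pair(pair(0, e), 0), s(pair(0, s(pair(0, s(q(e))))))), pair(e, q(e)))  →  pair(q(s(pair(0, s(q(e))))), pair(e, q(e)))   [R5 at 1]
2. pair(q(s(pair(0, s(q(e))))), pair(e, q(e)))  →  pair(s(e), pair(e, q(e)))   [R8 at 1]
3. pair(s(e), pair(e, q(e)))  →  pair(s(e), pair(e, 0))   [R1 at 2.2]

pair(s(e), pair(e, 0))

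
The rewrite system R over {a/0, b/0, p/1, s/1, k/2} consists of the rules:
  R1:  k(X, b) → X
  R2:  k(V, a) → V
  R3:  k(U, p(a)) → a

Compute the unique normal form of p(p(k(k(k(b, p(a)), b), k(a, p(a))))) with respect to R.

1. p(p(k(k(k(b, p(a)), b), k(a, p(a)))))  →  p(p(k(k(b, p(a)), k(a, p(a)))))   [R1 at 1.1.1]
2. p(p(k(k(b, p(a)), k(a, p(a)))))  →  p(p(k(a, k(a, p(a)))))   [R3 at 1.1.1]
3. p(p(k(a, k(a, p(a)))))  →  p(p(k(a, a)))   [R3 at 1.1.2]
4. p(p(k(a, a)))  →  p(p(a))   [R2 at 1.1]

p(p(a))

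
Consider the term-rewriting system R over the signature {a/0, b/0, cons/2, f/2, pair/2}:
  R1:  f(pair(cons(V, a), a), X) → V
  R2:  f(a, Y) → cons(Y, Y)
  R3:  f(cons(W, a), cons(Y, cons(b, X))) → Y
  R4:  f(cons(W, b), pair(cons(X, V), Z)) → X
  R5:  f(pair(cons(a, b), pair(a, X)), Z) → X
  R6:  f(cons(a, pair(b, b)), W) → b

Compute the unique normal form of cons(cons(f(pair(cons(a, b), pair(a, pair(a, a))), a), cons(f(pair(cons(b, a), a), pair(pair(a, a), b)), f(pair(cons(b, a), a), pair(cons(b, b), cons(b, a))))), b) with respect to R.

1. cons(cons(f(pair(cons(a, b), pair(a, pair(a, a))), a), cons(f(pair(cons(b, a), a), pair(pair(a, a), b)), f(pair(cons(b, a), a), pair(cons(b, b), cons(b, a))))), b)  →  cons(cons(pair(a, a), cons(f(pair(cons(b, a), a), pair(pair(a, a), b)), f(pair(cons(b, a), a), pair(cons(b, b), cons(b, a))))), b)   [R5 at 1.1]
2. cons(cons(pair(a, a), cons(f(pair(cons(b, a), a), pair(pair(a, a), b)), f(pair(cons(b, a), a), pair(cons(b, b), cons(b, a))))), b)  →  cons(cons(pair(a, a), cons(b, f(pair(cons(b, a), a), pair(cons(b, b), cons(b, a))))), b)   [R1 at 1.2.1]
3. cons(cons(pair(a, a), cons(b, f(pair(cons(b, a), a), pair(cons(b, b), cons(b, a))))), b)  →  cons(cons(pair(a, a), cons(b, b)), b)   [R1 at 1.2.2]

cons(cons(pair(a, a), cons(b, b)), b)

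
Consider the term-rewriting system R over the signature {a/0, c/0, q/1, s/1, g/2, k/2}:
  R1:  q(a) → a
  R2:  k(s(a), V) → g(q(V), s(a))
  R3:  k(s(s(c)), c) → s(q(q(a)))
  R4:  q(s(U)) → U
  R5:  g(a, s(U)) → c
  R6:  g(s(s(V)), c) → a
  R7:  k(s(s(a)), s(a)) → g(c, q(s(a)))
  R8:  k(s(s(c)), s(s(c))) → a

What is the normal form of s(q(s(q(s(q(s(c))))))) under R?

s(c)

1. s(q(s(q(s(q(s(c)))))))  →  s(q(s(q(s(c)))))   [R4 at 1]
2. s(q(s(q(s(c)))))  →  s(q(s(c)))   [R4 at 1]
3. s(q(s(c)))  →  s(c)   [R4 at 1]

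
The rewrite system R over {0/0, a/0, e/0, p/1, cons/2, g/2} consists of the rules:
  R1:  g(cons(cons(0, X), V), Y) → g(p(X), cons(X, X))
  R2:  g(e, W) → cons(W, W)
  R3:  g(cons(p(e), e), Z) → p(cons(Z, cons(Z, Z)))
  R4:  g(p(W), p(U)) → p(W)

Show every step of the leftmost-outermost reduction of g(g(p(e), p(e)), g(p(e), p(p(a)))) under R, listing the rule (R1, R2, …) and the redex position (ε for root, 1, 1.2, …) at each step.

p(e)

1. g(g(p(e), p(e)), g(p(e), p(p(a))))  →  g(p(e), g(p(e), p(p(a))))   [R4 at 1]
2. g(p(e), g(p(e), p(p(a))))  →  g(p(e), p(e))   [R4 at 2]
3. g(p(e), p(e))  →  p(e)   [R4 at ε]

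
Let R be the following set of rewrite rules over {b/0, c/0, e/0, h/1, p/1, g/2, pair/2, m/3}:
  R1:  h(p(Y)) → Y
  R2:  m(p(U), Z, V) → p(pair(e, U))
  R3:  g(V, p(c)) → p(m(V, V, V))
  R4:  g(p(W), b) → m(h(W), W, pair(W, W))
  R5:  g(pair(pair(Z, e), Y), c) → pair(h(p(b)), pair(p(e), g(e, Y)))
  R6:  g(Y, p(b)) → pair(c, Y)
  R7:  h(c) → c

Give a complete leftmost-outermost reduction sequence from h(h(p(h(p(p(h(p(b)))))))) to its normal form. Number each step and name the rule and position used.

1. h(h(p(h(p(p(h(p(b))))))))  →  h(h(p(p(h(p(b))))))   [R1 at 1]
2. h(h(p(p(h(p(b))))))  →  h(p(h(p(b))))   [R1 at 1]
3. h(p(h(p(b))))  →  h(p(b))   [R1 at ε]
4. h(p(b))  →  b   [R1 at ε]

b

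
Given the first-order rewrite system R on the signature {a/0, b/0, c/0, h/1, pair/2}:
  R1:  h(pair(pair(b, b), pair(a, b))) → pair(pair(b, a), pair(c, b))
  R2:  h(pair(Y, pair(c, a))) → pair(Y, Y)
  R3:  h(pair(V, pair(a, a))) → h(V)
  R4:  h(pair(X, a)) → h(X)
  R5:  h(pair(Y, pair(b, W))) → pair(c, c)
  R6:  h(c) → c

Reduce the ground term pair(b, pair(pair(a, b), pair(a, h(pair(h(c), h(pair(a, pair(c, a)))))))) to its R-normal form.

1. pair(b, pair(pair(a, b), pair(a, h(pair(h(c), h(pair(a, pair(c, a))))))))  →  pair(b, pair(pair(a, b), pair(a, h(pair(c, h(pair(a, pair(c, a))))))))   [R6 at 2.2.2.1.1]
2. pair(b, pair(pair(a, b), pair(a, h(pair(c, h(pair(a, pair(c, a))))))))  →  pair(b, pair(pair(a, b), pair(a, h(pair(c, pair(a, a))))))   [R2 at 2.2.2.1.2]
3. pair(b, pair(pair(a, b), pair(a, h(pair(c, pair(a, a))))))  →  pair(b, pair(pair(a, b), pair(a, h(c))))   [R3 at 2.2.2]
4. pair(b, pair(pair(a, b), pair(a, h(c))))  →  pair(b, pair(pair(a, b), pair(a, c)))   [R6 at 2.2.2]

pair(b, pair(pair(a, b), pair(a, c)))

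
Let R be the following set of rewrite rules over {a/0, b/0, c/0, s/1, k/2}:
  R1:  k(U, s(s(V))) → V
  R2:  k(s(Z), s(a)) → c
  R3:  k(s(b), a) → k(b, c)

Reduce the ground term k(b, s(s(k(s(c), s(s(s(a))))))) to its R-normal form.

s(a)

1. k(b, s(s(k(s(c), s(s(s(a)))))))  →  k(s(c), s(s(s(a))))   [R1 at ε]
2. k(s(c), s(s(s(a))))  →  s(a)   [R1 at ε]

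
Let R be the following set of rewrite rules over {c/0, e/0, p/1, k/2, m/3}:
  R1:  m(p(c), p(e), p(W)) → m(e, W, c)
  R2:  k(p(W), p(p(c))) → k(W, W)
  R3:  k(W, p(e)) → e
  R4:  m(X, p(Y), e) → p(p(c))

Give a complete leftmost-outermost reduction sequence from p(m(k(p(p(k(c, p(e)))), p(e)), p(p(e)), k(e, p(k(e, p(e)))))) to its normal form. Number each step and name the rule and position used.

1. p(m(k(p(p(k(c, p(e)))), p(e)), p(p(e)), k(e, p(k(e, p(e))))))  →  p(m(e, p(p(e)), k(e, p(k(e, p(e))))))   [R3 at 1.1]
2. p(m(e, p(p(e)), k(e, p(k(e, p(e))))))  →  p(m(e, p(p(e)), k(e, p(e))))   [R3 at 1.3.2.1]
3. p(m(e, p(p(e)), k(e, p(e))))  →  p(m(e, p(p(e)), e))   [R3 at 1.3]
4. p(m(e, p(p(e)), e))  →  p(p(p(c)))   [R4 at 1]

p(p(p(c)))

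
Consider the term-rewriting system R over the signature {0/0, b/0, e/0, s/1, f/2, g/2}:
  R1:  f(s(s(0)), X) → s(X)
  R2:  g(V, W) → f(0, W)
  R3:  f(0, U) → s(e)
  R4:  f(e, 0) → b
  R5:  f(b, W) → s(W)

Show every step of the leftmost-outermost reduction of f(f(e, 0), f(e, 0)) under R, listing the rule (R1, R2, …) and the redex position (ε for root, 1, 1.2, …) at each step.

s(b)

1. f(f(e, 0), f(e, 0))  →  f(b, f(e, 0))   [R4 at 1]
2. f(b, f(e, 0))  →  s(f(e, 0))   [R5 at ε]
3. s(f(e, 0))  →  s(b)   [R4 at 1]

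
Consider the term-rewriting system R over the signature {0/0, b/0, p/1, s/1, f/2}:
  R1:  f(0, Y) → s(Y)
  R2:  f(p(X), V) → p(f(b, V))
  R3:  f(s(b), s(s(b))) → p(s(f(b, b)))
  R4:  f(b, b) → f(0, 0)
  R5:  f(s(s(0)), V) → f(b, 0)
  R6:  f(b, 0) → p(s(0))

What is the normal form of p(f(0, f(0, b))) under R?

p(s(s(b)))

1. p(f(0, f(0, b)))  →  p(s(f(0, b)))   [R1 at 1]
2. p(s(f(0, b)))  →  p(s(s(b)))   [R1 at 1.1]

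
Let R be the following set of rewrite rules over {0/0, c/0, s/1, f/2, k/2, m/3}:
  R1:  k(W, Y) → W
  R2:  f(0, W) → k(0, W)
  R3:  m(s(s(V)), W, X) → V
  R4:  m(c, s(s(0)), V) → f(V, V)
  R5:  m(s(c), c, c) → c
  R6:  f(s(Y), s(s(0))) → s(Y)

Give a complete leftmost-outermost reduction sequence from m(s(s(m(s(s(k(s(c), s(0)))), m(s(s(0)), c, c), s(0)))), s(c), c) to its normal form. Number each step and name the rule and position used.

s(c)

1. m(s(s(m(s(s(k(s(c), s(0)))), m(s(s(0)), c, c), s(0)))), s(c), c)  →  m(s(s(k(s(c), s(0)))), m(s(s(0)), c, c), s(0))   [R3 at ε]
2. m(s(s(k(s(c), s(0)))), m(s(s(0)), c, c), s(0))  →  k(s(c), s(0))   [R3 at ε]
3. k(s(c), s(0))  →  s(c)   [R1 at ε]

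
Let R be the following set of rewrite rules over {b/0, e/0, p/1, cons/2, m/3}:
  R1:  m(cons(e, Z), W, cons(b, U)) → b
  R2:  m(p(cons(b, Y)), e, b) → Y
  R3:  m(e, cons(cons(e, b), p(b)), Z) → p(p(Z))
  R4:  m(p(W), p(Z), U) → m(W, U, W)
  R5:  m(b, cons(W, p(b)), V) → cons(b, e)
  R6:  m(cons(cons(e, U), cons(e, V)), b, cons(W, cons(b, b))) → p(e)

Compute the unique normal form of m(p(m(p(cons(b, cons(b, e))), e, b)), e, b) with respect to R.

e

1. m(p(m(p(cons(b, cons(b, e))), e, b)), e, b)  →  m(p(cons(b, e)), e, b)   [R2 at 1.1]
2. m(p(cons(b, e)), e, b)  →  e   [R2 at ε]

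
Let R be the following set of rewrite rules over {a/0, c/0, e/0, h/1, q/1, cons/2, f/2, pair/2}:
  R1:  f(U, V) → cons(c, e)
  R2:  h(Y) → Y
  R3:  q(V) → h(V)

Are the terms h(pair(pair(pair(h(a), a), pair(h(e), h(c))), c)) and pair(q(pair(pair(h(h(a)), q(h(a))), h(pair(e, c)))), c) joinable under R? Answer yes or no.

yes — NF(t₁) = pair(pair(pair(a, a), pair(e, c)), c), NF(t₂) = pair(pair(pair(a, a), pair(e, c)), c)

Reduce t₁ = h(pair(pair(pair(h(a), a), pair(h(e), h(c))), c)):
1. h(pair(pair(pair(h(a), a), pair(h(e), h(c))), c))  →  pair(pair(pair(h(a), a), pair(h(e), h(c))), c)   [R2 at ε]
2. pair(pair(pair(h(a), a), pair(h(e), h(c))), c)  →  pair(pair(pair(a, a), pair(h(e), h(c))), c)   [R2 at 1.1.1]
3. pair(pair(pair(a, a), pair(h(e), h(c))), c)  →  pair(pair(pair(a, a), pair(e, h(c))), c)   [R2 at 1.2.1]
4. pair(pair(pair(a, a), pair(e, h(c))), c)  →  pair(pair(pair(a, a), pair(e, c)), c)   [R2 at 1.2.2]

Reduce t₂ = pair(q(pair(pair(h(h(a)), q(h(a))), h(pair(e, c)))), c):
1. pair(q(pair(pair(h(h(a)), q(h(a))), h(pair(e, c)))), c)  →  pair(h(pair(pair(h(h(a)), q(h(a))), h(pair(e, c)))), c)   [R3 at 1]
2. pair(h(pair(pair(h(h(a)), q(h(a))), h(pair(e, c)))), c)  →  pair(pair(pair(h(h(a)), q(h(a))), h(pair(e, c))), c)   [R2 at 1]
3. pair(pair(pair(h(h(a)), q(h(a))), h(pair(e, c))), c)  →  pair(pair(pair(h(a), q(h(a))), h(pair(e, c))), c)   [R2 at 1.1.1]
4. pair(pair(pair(h(a), q(h(a))), h(pair(e, c))), c)  →  pair(pair(pair(a, q(h(a))), h(pair(e, c))), c)   [R2 at 1.1.1]
5. pair(pair(pair(a, q(h(a))), h(pair(e, c))), c)  →  pair(pair(pair(a, h(h(a))), h(pair(e, c))), c)   [R3 at 1.1.2]
6. pair(pair(pair(a, h(h(a))), h(pair(e, c))), c)  →  pair(pair(pair(a, h(a)), h(pair(e, c))), c)   [R2 at 1.1.2]
7. pair(pair(pair(a, h(a)), h(pair(e, c))), c)  →  pair(pair(pair(a, a), h(pair(e, c))), c)   [R2 at 1.1.2]
8. pair(pair(pair(a, a), h(pair(e, c))), c)  →  pair(pair(pair(a, a), pair(e, c)), c)   [R2 at 1.2]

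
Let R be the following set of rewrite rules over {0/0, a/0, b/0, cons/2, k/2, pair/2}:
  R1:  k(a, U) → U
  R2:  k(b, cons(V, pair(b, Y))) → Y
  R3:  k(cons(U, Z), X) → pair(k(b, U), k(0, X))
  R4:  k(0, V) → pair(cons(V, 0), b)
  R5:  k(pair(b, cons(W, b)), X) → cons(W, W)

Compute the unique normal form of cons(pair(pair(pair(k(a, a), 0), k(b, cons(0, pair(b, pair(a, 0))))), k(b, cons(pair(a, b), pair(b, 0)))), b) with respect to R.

cons(pair(pair(pair(a, 0), pair(a, 0)), 0), b)

1. cons(pair(pair(pair(k(a, a), 0), k(b, cons(0, pair(b, pair(a, 0))))), k(b, cons(pair(a, b), pair(b, 0)))), b)  →  cons(pair(pair(pair(a, 0), k(b, cons(0, pair(b, pair(a, 0))))), k(b, cons(pair(a, b), pair(b, 0)))), b)   [R1 at 1.1.1.1]
2. cons(pair(pair(pair(a, 0), k(b, cons(0, pair(b, pair(a, 0))))), k(b, cons(pair(a, b), pair(b, 0)))), b)  →  cons(pair(pair(pair(a, 0), pair(a, 0)), k(b, cons(pair(a, b), pair(b, 0)))), b)   [R2 at 1.1.2]
3. cons(pair(pair(pair(a, 0), pair(a, 0)), k(b, cons(pair(a, b), pair(b, 0)))), b)  →  cons(pair(pair(pair(a, 0), pair(a, 0)), 0), b)   [R2 at 1.2]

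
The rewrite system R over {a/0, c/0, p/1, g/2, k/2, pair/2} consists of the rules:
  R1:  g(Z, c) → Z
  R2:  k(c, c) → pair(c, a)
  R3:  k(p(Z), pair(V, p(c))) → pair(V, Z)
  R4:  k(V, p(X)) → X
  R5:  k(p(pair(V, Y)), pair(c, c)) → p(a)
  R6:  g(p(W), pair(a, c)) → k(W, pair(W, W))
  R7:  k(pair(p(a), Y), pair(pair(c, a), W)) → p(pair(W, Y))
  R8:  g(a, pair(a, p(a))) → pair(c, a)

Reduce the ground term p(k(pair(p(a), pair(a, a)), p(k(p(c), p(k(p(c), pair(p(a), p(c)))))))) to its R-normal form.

1. p(k(pair(p(a), pair(a, a)), p(k(p(c), p(k(p(c), pair(p(a), p(c))))))))  →  p(k(p(c), p(k(p(c), pair(p(a), p(c))))))   [R4 at 1]
2. p(k(p(c), p(k(p(c), pair(p(a), p(c))))))  →  p(k(p(c), pair(p(a), p(c))))   [R4 at 1]
3. p(k(p(c), pair(p(a), p(c))))  →  p(pair(p(a), c))   [R3 at 1]

p(pair(p(a), c))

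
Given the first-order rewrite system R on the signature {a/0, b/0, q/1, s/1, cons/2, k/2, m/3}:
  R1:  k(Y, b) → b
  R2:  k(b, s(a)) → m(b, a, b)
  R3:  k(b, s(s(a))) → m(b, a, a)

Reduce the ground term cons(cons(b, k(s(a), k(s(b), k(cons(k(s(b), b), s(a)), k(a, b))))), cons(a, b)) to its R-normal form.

cons(cons(b, b), cons(a, b))

1. cons(cons(b, k(s(a), k(s(b), k(cons(k(s(b), b), s(a)), k(a, b))))), cons(a, b))  →  cons(cons(b, k(s(a), k(s(b), k(cons(b, s(a)), k(a, b))))), cons(a, b))   [R1 at 1.2.2.2.1.1]
2. cons(cons(b, k(s(a), k(s(b), k(cons(b, s(a)), k(a, b))))), cons(a, b))  →  cons(cons(b, k(s(a), k(s(b), k(cons(b, s(a)), b)))), cons(a, b))   [R1 at 1.2.2.2.2]
3. cons(cons(b, k(s(a), k(s(b), k(cons(b, s(a)), b)))), cons(a, b))  →  cons(cons(b, k(s(a), k(s(b), b))), cons(a, b))   [R1 at 1.2.2.2]
4. cons(cons(b, k(s(a), k(s(b), b))), cons(a, b))  →  cons(cons(b, k(s(a), b)), cons(a, b))   [R1 at 1.2.2]
5. cons(cons(b, k(s(a), b)), cons(a, b))  →  cons(cons(b, b), cons(a, b))   [R1 at 1.2]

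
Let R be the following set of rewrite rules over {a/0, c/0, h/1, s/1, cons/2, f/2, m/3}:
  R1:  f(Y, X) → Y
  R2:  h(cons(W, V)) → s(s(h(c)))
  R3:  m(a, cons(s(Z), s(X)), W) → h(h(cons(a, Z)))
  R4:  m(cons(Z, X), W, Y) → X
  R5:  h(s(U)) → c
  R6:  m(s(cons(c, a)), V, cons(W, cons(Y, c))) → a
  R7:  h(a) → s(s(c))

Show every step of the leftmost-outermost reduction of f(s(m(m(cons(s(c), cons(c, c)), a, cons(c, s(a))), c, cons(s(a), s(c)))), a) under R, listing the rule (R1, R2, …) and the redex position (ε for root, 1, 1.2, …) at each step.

s(c)

1. f(s(m(m(cons(s(c), cons(c, c)), a, cons(c, s(a))), c, cons(s(a), s(c)))), a)  →  s(m(m(cons(s(c), cons(c, c)), a, cons(c, s(a))), c, cons(s(a), s(c))))   [R1 at ε]
2. s(m(m(cons(s(c), cons(c, c)), a, cons(c, s(a))), c, cons(s(a), s(c))))  →  s(m(cons(c, c), c, cons(s(a), s(c))))   [R4 at 1.1]
3. s(m(cons(c, c), c, cons(s(a), s(c))))  →  s(c)   [R4 at 1]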